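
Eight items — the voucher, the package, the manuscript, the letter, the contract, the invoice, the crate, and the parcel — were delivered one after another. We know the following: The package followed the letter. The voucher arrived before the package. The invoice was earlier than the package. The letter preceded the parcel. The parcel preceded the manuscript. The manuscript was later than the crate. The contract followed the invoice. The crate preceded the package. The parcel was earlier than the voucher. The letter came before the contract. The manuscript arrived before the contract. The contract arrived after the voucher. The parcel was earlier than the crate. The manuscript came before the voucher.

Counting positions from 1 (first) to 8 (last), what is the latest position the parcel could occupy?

3

The parcel must come before the contract, the crate, the manuscript, the package, and the voucher — 5 items forced after it.
Everything else can be placed before the parcel in some valid order, so the parcel can sit as late as position 8 − 5 = 3.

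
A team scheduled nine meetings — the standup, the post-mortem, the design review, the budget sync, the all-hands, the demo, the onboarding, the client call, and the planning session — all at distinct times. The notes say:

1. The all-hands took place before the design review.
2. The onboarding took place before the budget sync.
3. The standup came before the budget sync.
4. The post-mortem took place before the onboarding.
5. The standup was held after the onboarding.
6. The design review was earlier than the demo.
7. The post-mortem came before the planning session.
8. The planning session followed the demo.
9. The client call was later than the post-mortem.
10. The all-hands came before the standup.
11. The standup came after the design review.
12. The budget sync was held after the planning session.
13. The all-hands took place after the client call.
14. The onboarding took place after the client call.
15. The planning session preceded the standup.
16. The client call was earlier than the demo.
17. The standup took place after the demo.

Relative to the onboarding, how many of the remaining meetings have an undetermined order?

4

Forced before the onboarding: the client call and the post-mortem; forced after the onboarding: the budget sync and the standup.
That leaves the all-hands, the demo, the design review, and the planning session with no forced order relative to the onboarding — 4.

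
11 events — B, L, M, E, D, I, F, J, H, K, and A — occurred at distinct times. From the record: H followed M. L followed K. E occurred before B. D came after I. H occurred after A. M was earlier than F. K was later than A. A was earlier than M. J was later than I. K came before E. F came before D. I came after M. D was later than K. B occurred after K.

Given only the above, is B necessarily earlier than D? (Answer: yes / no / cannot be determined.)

No chain of stated constraints runs from B to D, and none runs from D to B either.
So the relative order of B and D is not fixed by the given facts.

cannot be determined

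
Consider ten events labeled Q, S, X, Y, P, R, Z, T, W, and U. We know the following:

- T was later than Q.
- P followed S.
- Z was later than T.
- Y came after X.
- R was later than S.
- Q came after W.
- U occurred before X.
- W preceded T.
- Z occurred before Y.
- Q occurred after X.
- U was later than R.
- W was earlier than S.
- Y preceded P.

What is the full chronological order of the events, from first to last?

The constraints fix every adjacent pair, so only one ordering works:
W → S → R → U → X → Q → T → Z → Y → P.

W, S, R, U, X, Q, T, Z, Y, P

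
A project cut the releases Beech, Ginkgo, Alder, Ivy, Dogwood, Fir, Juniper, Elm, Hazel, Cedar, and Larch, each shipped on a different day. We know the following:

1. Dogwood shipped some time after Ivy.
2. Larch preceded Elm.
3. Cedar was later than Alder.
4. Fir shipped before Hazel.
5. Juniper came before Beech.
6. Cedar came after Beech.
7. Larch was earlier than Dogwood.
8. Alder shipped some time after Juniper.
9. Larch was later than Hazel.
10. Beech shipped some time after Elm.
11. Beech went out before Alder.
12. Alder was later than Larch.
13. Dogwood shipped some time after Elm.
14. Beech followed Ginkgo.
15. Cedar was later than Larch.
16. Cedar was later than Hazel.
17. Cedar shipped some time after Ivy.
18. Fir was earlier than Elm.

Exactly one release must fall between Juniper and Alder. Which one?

Beech

Tracing the constraints gives Juniper → Beech → Alder, so Beech sits after Juniper and before Alder.
No other release is forced both after Juniper and before Alder.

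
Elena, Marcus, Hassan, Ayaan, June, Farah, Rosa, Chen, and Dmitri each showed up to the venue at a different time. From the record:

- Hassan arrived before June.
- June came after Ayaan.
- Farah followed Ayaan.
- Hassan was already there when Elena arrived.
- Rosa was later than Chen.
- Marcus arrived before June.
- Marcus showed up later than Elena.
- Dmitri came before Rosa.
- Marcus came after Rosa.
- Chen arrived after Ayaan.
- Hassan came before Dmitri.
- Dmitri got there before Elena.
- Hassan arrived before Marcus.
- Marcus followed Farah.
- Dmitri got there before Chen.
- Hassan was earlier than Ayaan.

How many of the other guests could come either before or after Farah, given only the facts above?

4

Forced before Farah: Ayaan and Hassan; forced after Farah: June and Marcus.
That leaves Chen, Dmitri, Elena, and Rosa with no forced order relative to Farah — 4.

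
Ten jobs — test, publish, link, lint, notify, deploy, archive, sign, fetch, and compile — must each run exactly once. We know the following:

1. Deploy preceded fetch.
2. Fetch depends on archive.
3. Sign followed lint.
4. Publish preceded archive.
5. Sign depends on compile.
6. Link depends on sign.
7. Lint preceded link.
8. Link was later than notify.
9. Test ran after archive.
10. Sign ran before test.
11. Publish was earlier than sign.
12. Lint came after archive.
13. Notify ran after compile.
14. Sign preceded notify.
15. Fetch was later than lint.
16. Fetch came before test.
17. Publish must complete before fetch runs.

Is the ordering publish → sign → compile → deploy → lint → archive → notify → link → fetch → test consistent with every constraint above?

no

The constraints require lint before sign, but in the proposed sequence sign appears ahead of lint. That one violation is enough.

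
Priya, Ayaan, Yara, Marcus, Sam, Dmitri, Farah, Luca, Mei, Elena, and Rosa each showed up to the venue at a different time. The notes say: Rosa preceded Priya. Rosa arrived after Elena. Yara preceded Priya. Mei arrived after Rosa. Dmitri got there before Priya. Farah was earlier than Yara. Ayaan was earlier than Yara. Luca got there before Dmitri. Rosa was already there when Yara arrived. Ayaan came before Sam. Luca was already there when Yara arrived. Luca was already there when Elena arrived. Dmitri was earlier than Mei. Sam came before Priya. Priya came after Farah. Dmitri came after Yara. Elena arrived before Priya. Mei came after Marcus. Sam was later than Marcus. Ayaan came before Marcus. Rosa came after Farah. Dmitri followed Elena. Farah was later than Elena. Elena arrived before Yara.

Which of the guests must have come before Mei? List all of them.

Ayaan, Dmitri, Elena, Farah, Luca, Marcus, Rosa, Yara

Directly stated before Mei: Dmitri, Marcus, and Rosa.
Ayaan reaches Mei via Ayaan → Marcus → Mei.
Elena reaches Mei via Elena → Rosa → Mei.
Farah reaches Mei via Farah → Rosa → Mei.
Likewise Luca and Yara each reach Mei by chaining the stated constraints.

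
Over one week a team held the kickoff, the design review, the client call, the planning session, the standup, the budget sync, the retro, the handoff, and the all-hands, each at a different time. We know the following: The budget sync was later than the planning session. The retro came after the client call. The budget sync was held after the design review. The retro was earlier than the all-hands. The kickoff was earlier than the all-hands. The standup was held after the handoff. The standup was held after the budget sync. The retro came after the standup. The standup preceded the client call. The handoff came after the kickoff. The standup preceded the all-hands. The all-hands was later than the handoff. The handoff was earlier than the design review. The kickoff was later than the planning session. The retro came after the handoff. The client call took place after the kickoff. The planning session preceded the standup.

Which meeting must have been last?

Every other meeting has a chain of constraints placing it before the all-hands, so the all-hands is last.

the all-hands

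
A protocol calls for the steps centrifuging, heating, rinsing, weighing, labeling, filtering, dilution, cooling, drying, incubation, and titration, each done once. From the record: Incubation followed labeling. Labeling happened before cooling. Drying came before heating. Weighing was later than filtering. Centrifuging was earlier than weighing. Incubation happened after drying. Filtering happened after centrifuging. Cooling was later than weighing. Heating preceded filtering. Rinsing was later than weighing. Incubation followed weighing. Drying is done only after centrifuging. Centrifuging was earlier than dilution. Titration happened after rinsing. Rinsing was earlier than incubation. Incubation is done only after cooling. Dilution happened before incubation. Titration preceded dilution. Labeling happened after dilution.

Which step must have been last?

Every other step has a chain of constraints placing it before incubation, so incubation is last.

incubation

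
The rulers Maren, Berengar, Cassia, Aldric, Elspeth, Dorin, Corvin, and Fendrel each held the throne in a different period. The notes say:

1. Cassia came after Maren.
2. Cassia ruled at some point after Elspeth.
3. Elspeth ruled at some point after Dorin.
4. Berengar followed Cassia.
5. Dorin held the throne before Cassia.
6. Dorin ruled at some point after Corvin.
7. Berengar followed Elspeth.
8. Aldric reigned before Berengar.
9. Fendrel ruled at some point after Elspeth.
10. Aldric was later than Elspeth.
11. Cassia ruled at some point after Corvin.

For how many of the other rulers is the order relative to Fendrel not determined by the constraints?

Forced before Fendrel: Corvin, Dorin, and Elspeth.
That leaves Aldric, Berengar, Cassia, and Maren with no forced order relative to Fendrel — 4.

4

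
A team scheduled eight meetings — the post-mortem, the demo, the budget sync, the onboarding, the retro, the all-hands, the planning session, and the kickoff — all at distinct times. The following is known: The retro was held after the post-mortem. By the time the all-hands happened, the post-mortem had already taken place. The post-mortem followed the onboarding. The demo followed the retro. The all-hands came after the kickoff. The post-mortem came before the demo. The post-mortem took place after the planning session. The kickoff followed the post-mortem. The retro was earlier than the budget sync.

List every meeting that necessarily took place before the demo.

Directly stated before the demo: the post-mortem and the retro.
The onboarding reaches the demo via the onboarding → the post-mortem → the demo.
The planning session reaches the demo via the planning session → the post-mortem → the demo.

the onboarding, the planning session, the post-mortem, the retro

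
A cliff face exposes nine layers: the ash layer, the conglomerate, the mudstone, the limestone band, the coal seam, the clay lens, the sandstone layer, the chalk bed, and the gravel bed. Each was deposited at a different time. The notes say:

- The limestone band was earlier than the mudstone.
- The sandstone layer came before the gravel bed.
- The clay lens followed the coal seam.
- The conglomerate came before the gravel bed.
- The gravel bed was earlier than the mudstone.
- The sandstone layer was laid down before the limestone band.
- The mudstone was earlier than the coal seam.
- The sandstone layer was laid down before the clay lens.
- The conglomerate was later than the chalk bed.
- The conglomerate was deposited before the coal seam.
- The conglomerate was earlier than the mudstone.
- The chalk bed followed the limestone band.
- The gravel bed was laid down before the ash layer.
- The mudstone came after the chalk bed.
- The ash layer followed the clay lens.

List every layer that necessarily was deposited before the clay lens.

Directly stated before the clay lens: the coal seam and the sandstone layer.
The chalk bed reaches the clay lens via the chalk bed → the conglomerate → the coal seam → the clay lens.
The conglomerate reaches the clay lens via the conglomerate → the coal seam → the clay lens.
The gravel bed reaches the clay lens via the gravel bed → the mudstone → the coal seam → the clay lens.
Likewise the limestone band and the mudstone each reach the clay lens by chaining the stated constraints.
No chain forces the ash layer ahead of the clay lens.

the chalk bed, the coal seam, the conglomerate, the gravel bed, the limestone band, the mudstone, the sandstone layer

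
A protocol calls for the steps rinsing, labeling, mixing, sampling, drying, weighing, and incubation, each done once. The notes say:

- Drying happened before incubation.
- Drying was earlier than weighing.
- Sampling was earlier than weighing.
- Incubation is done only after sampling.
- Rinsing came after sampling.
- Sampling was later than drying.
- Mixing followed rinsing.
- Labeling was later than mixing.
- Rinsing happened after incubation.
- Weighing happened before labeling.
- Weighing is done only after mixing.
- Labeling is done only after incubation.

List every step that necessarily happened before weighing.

Directly stated before weighing: drying, mixing, and sampling.
Incubation reaches weighing via incubation → rinsing → mixing → weighing.
Rinsing reaches weighing via rinsing → mixing → weighing.

drying, incubation, mixing, rinsing, sampling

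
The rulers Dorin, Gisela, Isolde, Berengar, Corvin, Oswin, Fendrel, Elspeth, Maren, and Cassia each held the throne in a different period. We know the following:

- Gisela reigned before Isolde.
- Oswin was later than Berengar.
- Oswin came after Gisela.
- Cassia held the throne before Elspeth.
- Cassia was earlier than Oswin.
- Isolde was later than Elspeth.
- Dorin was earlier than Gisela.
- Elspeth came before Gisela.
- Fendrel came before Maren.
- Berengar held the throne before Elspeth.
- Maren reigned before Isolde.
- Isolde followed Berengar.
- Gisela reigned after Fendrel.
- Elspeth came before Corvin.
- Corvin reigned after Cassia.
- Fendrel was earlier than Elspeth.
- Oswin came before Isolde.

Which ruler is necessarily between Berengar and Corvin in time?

Elspeth

Tracing the constraints gives Berengar → Elspeth → Corvin, so Elspeth sits after Berengar and before Corvin.
No other ruler is forced both after Berengar and before Corvin.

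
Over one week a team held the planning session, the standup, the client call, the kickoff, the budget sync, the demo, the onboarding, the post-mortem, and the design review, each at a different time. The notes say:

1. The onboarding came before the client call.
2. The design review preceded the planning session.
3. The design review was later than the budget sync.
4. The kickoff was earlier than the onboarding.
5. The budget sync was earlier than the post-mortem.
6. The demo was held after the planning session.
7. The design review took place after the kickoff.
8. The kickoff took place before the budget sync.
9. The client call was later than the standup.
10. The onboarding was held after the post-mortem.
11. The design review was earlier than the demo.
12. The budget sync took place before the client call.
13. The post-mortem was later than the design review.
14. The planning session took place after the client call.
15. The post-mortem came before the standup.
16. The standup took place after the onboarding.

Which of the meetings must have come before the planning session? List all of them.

Directly stated before the planning session: the client call and the design review.
The budget sync reaches the planning session via the budget sync → the design review → the planning session.
The kickoff reaches the planning session via the kickoff → the design review → the planning session.
The onboarding reaches the planning session via the onboarding → the client call → the planning session.
Likewise the post-mortem and the standup each reach the planning session by chaining the stated constraints.
No chain forces the demo ahead of the planning session.

the budget sync, the client call, the design review, the kickoff, the onboarding, the post-mortem, the standup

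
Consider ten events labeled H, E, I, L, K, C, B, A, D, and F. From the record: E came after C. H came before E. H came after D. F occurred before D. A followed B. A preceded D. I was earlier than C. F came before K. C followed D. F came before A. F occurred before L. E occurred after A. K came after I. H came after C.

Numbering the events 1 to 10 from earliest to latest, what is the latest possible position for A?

6

A must come before C, D, E, and H — 4 events forced after it.
Everything else can be placed before A in some valid order, so A can sit as late as position 10 − 4 = 6.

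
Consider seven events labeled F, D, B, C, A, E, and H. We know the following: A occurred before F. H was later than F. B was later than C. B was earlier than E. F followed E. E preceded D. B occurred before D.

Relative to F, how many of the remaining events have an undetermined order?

1

Forced before F: A, B, C, and E; forced after F: H.
That leaves D with no forced order relative to F — 1.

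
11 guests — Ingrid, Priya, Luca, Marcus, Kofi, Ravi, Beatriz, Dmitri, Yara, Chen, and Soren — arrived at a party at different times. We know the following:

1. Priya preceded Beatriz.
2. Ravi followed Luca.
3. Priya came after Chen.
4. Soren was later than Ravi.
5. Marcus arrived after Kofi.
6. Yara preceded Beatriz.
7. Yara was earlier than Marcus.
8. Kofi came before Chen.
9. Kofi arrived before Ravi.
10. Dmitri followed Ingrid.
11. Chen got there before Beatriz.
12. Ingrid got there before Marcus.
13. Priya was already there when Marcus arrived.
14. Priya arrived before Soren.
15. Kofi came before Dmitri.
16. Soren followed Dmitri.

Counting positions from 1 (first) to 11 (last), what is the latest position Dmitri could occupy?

10

Dmitri must come before Soren — 1 guest forced after them.
Everything else can be placed before Dmitri in some valid order, so Dmitri can sit as late as position 11 − 1 = 10.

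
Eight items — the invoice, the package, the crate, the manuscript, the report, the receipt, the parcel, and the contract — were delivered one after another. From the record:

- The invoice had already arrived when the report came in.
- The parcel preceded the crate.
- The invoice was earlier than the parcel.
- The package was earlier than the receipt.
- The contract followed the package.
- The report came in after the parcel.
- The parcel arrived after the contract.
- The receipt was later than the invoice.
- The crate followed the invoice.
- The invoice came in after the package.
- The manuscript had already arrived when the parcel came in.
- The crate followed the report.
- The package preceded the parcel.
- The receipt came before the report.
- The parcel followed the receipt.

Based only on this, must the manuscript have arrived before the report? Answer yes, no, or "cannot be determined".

Chain the constraints: the manuscript → the parcel → the report. Each link is directly stated, so the manuscript comes before the report.

yes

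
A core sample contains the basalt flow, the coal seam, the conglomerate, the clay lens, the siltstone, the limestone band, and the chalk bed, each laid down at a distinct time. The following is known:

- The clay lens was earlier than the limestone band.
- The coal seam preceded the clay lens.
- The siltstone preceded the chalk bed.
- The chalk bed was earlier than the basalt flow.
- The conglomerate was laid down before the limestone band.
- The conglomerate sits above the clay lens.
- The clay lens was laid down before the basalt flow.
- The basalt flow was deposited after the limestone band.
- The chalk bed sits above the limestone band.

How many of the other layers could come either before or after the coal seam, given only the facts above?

1

Forced after the coal seam: the basalt flow, the chalk bed, the clay lens, the conglomerate, and the limestone band.
That leaves the siltstone with no forced order relative to the coal seam — 1.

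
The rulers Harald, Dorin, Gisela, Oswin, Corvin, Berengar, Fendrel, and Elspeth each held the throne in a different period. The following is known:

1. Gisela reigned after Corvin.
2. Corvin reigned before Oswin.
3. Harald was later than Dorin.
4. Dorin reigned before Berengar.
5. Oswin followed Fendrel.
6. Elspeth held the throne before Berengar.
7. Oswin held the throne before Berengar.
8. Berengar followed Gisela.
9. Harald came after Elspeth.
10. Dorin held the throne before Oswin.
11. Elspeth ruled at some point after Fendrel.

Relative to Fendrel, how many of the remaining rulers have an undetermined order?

3

Forced after Fendrel: Berengar, Elspeth, Harald, and Oswin.
That leaves Corvin, Dorin, and Gisela with no forced order relative to Fendrel — 3.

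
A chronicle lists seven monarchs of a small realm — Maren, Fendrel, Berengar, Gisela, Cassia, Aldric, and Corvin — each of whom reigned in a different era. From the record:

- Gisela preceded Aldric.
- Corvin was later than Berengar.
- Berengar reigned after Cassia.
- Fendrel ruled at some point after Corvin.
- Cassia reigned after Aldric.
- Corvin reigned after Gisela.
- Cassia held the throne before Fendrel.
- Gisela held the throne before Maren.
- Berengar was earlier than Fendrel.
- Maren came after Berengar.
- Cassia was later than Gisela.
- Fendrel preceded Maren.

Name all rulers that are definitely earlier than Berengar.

Directly stated before Berengar: Cassia.
Aldric reaches Berengar via Aldric → Cassia → Berengar.
Gisela reaches Berengar via Gisela → Cassia → Berengar.

Aldric, Cassia, Gisela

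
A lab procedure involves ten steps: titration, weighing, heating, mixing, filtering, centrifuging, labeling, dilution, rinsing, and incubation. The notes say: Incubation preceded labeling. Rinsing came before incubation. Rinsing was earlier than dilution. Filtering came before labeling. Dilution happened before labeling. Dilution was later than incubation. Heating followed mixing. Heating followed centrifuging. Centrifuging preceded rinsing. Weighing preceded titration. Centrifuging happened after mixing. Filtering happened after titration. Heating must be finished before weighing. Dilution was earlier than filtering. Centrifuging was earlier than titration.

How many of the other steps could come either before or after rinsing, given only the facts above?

Forced before rinsing: centrifuging and mixing; forced after rinsing: dilution, filtering, incubation, and labeling.
That leaves heating, titration, and weighing with no forced order relative to rinsing — 3.

3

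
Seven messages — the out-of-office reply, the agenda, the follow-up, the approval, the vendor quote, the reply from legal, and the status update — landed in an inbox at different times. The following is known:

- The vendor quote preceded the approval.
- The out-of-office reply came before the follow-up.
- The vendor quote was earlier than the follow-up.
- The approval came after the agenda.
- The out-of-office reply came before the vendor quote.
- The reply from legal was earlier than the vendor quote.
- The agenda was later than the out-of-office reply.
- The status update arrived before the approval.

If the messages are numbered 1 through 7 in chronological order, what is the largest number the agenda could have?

6

The agenda must come before the approval — 1 message forced after it.
Everything else can be placed before the agenda in some valid order, so the agenda can sit as late as position 7 − 1 = 6.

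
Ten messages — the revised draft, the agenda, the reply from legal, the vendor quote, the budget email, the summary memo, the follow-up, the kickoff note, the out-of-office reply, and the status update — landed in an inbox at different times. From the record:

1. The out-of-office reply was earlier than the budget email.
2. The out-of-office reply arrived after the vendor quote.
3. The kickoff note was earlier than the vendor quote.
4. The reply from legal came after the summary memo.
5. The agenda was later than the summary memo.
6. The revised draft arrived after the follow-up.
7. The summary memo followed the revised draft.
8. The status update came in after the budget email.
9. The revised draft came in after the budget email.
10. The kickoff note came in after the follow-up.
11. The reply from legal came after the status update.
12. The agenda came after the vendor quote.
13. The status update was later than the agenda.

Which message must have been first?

The follow-up has a chain of constraints placing it before every other message, so the follow-up must be first.

the follow-up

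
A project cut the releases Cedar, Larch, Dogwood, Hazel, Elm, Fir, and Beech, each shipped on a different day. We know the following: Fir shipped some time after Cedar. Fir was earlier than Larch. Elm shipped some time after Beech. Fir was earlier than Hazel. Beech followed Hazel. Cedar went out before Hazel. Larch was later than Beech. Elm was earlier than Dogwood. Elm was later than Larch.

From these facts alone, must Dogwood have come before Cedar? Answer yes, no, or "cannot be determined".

Tracing the constraints gives Cedar → Hazel → Beech → Elm → Dogwood, so Cedar must come before Dogwood.
That means Dogwood cannot be before Cedar.

no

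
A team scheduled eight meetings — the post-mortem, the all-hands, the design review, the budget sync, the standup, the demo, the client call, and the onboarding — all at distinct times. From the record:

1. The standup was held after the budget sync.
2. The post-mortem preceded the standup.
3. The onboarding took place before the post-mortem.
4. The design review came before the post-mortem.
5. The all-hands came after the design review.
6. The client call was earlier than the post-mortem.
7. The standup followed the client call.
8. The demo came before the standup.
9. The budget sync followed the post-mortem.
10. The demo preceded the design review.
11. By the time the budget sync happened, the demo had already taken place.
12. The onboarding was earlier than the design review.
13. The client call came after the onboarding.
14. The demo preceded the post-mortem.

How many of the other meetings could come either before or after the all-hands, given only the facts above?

4

Forced before the all-hands: the demo, the design review, and the onboarding.
That leaves the budget sync, the client call, the post-mortem, and the standup with no forced order relative to the all-hands — 4.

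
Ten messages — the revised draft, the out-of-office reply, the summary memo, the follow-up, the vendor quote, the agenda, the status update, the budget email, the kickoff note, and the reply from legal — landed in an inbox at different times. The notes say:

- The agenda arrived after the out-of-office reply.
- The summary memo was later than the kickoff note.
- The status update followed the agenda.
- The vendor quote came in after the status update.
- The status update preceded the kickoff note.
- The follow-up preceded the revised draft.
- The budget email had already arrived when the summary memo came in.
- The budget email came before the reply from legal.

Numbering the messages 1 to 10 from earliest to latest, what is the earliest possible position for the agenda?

The out-of-office reply must come before the agenda — 1 forced predecessor.
Nothing else is forced ahead of the agenda, so its earliest slot is position 1 + 1 = 2.

2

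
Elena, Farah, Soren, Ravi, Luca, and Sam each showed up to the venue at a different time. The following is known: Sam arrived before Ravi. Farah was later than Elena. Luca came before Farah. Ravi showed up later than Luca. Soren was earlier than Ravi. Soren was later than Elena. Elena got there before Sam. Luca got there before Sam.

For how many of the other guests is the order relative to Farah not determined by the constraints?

Forced before Farah: Elena and Luca.
That leaves Ravi, Sam, and Soren with no forced order relative to Farah — 3.

3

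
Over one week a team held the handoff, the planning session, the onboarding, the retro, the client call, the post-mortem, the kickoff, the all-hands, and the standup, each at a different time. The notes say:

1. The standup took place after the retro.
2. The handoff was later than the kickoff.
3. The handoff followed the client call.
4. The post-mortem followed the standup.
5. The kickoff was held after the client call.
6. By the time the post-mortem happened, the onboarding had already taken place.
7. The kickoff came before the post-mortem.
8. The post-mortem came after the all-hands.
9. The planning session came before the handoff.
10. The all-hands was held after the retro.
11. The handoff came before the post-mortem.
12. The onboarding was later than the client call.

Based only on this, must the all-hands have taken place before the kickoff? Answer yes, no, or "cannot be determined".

cannot be determined

No chain of stated constraints runs from the all-hands to the kickoff, and none runs from the kickoff to the all-hands either.
So the relative order of the all-hands and the kickoff is not fixed by the given facts.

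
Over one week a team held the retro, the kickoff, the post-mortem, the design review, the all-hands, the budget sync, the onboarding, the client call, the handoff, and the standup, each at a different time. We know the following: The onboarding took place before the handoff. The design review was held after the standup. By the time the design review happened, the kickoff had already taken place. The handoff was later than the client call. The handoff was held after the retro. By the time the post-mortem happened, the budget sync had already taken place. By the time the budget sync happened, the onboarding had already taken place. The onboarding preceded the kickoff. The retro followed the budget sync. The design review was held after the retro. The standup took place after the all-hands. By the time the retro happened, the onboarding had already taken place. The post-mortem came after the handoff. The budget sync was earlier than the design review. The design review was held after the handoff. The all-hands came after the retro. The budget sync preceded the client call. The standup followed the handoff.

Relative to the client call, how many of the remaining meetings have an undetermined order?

3

Forced before the client call: the budget sync and the onboarding; forced after the client call: the design review, the handoff, the post-mortem, and the standup.
That leaves the all-hands, the kickoff, and the retro with no forced order relative to the client call — 3.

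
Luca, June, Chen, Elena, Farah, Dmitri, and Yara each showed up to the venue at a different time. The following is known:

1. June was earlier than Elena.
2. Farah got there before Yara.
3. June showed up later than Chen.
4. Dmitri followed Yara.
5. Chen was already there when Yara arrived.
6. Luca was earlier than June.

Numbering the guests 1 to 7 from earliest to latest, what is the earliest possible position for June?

Chen and Luca must both come before June — 2 forced predecessors.
Nothing else is forced ahead of June, so their earliest slot is position 2 + 1 = 3.

3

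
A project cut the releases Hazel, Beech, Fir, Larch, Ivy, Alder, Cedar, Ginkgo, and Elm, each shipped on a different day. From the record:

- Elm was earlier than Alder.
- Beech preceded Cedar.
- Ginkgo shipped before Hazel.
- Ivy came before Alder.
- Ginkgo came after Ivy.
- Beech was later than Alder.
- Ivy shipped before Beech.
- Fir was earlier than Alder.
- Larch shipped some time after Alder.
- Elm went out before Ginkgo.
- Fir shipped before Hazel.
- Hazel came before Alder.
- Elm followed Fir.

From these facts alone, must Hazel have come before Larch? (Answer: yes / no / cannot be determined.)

yes

Chain the constraints: Hazel → Alder → Larch. Each link is directly stated, so Hazel comes before Larch.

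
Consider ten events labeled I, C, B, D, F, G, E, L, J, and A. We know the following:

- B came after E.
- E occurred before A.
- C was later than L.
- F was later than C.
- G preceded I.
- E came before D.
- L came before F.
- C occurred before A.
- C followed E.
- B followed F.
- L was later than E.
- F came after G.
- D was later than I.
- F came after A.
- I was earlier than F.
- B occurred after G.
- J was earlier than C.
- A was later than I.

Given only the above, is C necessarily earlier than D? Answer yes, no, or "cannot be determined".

cannot be determined

No chain of stated constraints runs from C to D, and none runs from D to C either.
So the relative order of C and D is not fixed by the given facts.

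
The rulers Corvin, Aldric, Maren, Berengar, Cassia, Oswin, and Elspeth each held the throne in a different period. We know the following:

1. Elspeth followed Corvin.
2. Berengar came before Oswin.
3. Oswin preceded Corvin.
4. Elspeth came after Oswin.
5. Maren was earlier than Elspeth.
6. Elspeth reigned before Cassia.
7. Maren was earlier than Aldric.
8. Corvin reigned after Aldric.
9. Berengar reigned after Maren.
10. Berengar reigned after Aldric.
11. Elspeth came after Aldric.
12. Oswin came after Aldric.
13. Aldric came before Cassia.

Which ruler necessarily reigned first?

Maren

Maren has a chain of constraints placing them before every other ruler, so Maren must be first.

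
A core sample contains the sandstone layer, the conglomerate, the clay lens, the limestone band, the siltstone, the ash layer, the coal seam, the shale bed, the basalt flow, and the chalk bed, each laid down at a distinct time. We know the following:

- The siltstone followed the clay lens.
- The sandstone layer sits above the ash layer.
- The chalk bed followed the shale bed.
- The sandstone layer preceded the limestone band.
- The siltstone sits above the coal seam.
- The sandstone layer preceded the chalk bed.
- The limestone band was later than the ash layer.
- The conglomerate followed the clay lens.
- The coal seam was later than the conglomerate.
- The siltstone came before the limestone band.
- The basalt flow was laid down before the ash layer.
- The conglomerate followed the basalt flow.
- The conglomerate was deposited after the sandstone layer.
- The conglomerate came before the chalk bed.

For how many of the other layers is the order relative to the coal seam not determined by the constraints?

Forced before the coal seam: the ash layer, the basalt flow, the clay lens, the conglomerate, and the sandstone layer; forced after the coal seam: the limestone band and the siltstone.
That leaves the chalk bed and the shale bed with no forced order relative to the coal seam — 2.

2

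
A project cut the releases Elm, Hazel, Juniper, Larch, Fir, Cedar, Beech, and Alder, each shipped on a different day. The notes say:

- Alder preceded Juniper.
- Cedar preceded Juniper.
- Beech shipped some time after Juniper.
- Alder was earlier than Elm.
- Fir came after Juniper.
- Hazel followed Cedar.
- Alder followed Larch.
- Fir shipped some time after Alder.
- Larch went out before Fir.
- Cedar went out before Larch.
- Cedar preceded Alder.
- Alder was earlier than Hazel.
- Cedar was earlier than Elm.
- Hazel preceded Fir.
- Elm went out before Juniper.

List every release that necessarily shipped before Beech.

Alder, Cedar, Elm, Juniper, Larch

Directly stated before Beech: Juniper.
Alder reaches Beech via Alder → Juniper → Beech.
Cedar reaches Beech via Cedar → Juniper → Beech.
Elm reaches Beech via Elm → Juniper → Beech.
Likewise Larch reaches Beech by chaining the stated constraints.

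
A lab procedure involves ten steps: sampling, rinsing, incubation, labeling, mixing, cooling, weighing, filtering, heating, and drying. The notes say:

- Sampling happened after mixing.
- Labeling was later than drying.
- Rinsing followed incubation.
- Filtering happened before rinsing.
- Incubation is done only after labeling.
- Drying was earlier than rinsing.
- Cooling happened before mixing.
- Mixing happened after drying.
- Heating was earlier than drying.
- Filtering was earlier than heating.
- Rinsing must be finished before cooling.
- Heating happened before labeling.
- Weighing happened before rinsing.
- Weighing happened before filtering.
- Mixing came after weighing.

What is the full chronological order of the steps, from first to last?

weighing, filtering, heating, drying, labeling, incubation, rinsing, cooling, mixing, sampling

The constraints fix every adjacent pair, so only one ordering works:
weighing → filtering → heating → drying → labeling → incubation → rinsing → cooling → mixing → sampling.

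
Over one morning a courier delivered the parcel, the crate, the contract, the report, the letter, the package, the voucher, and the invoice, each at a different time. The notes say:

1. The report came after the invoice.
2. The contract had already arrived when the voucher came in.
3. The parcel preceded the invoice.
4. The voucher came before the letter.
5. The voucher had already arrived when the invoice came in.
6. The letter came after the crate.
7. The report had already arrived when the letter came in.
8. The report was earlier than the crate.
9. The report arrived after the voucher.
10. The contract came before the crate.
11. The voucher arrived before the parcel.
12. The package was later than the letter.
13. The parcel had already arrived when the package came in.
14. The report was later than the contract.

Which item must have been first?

The contract has a chain of constraints placing it before every other item, so the contract must be first.

the contract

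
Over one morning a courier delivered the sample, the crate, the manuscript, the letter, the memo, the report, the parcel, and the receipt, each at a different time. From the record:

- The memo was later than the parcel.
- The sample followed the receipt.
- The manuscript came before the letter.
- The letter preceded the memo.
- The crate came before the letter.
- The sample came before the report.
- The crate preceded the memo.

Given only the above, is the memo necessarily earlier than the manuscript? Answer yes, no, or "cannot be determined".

no

Tracing the constraints gives the manuscript → the letter → the memo, so the manuscript must come before the memo.
That means the memo cannot be before the manuscript.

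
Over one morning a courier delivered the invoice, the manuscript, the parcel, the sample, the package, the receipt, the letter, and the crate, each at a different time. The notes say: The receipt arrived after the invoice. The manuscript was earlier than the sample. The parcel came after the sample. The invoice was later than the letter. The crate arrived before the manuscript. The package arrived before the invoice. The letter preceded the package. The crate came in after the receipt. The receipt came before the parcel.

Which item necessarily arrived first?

the letter

The letter has a chain of constraints placing it before every other item, so the letter must be first.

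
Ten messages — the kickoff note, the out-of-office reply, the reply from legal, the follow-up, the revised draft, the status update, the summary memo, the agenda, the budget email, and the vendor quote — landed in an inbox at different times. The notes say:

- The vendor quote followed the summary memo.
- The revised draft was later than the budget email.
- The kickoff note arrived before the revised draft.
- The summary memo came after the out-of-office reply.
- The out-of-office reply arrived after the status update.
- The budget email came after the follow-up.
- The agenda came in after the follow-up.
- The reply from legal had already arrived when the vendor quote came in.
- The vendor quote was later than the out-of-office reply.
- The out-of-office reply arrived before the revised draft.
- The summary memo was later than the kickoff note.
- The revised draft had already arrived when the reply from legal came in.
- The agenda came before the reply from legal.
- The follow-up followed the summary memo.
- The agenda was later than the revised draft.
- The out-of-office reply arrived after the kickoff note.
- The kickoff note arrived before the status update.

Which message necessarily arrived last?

Every other message has a chain of constraints placing it before the vendor quote, so the vendor quote is last.

the vendor quote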